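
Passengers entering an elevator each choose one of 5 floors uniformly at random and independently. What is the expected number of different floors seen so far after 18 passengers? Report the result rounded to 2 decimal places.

For each floor, P(seen in 18 passengers) = 1 - (4/5)^18 = 0.982.
By linearity of expectation, E[distinct seen] = 5·(1 - (4/5)^18) = 4.910.

4.91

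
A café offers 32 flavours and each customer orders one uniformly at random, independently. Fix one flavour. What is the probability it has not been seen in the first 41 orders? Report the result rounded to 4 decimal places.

0.2721

Each order misses the fixed flavour with probability (32-1)/32 = 31/32, independently.
P(still missing after 41) = (31/32)^41 = 0.27207.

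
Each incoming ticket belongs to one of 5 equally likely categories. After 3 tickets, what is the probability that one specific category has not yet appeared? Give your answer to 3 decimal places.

0.512

On each ticket the fixed category fails to appear with probability 4/5.
P(still missing after 3) = (4/5)^3 = 0.5120.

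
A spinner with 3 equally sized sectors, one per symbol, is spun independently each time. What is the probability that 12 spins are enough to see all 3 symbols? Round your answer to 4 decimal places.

0.9769

By inclusion–exclusion over which symbols are missing,
P(all seen) = Σ_{j=0}^{3} (-1)^j C(3,j)((3-j)/3)^12
= 1.00000 - 0.02312 + 0.00001 - 0.00000
= 0.97688.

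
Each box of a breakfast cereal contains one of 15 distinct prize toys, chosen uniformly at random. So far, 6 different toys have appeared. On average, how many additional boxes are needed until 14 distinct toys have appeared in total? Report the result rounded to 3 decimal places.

From k distinct to k+1 distinct takes on average 15/(15-k) boxes.
Sum over k = 6,...,13: E = 15/9 + 15/8 + 15/7 + ... + 15/3 + 15/2 = 27.4345.

27.435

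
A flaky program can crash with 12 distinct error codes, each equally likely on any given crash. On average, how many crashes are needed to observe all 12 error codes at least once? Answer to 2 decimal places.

Split into phases: going from k distinct to k+1 distinct takes on average 12/(12-k) crashes.
E[T] = 12/12 + 12/11 + 12/10 + ... + 12/2 + 12/1 = 12·H_{12}.
H_{12} = 3.103, so E[T] = 37.239.

37.24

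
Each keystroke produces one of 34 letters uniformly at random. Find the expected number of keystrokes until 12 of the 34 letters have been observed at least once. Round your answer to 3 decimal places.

Going from k to k+1 distinct takes a geometric number of keystrokes with mean 34/(34-k).
Sum over k = 0,...,11: E = 34/34 + 34/33 + 34/32 + ... + 34/24 + 34/23 = 14.5315.

14.531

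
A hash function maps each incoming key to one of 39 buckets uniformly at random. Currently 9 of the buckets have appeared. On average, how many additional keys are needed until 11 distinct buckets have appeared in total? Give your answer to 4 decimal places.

2.6448

From k distinct to k+1 distinct takes on average 39/(39-k) keys.
Sum over k = 9,...,10: E = 39/30 + 39/29 = 2.64483.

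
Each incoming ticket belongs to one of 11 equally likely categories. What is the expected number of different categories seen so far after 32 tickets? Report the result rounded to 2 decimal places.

10.48

For each category, P(seen in 32 tickets) = 1 - (10/11)^32 = 0.953.
By linearity of expectation, E[distinct seen] = 11·(1 - (10/11)^32) = 10.479.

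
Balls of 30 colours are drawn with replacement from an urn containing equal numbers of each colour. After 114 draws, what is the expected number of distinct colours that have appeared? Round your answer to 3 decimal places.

For each colour, P(seen in 114 draws) = 1 - (29/30)^114 = 0.9790.
By linearity of expectation, E[distinct seen] = 30·(1 - (29/30)^114) = 29.3710.

29.371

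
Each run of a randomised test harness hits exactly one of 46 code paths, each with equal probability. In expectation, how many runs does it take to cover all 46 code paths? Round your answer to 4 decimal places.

203.1676

Split into phases: going from k distinct to k+1 distinct takes on average 46/(46-k) runs.
E[T] = 46/46 + 46/45 + 46/44 + ... + 46/2 + 46/1 = 46·H_{46}.
H_{46} = 4.41669, so E[T] = 203.16761.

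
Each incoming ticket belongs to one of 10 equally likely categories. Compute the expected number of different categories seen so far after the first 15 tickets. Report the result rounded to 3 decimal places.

7.941

For each category, P(seen in 15 tickets) = 1 - (9/10)^15 = 0.7941.
By linearity of expectation, E[distinct seen] = 10·(1 - (9/10)^15) = 7.9411.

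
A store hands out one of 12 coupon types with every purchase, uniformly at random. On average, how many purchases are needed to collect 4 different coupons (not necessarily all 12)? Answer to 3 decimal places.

4.624

Going from k to k+1 distinct takes a geometric number of purchases with mean 12/(12-k).
Sum over k = 0,...,3: E = 12/12 + 12/11 + 12/10 + 12/9 = 4.6242.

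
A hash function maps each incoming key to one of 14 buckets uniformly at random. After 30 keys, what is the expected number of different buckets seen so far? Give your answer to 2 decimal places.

12.48

For each bucket, P(seen in 30 keys) = 1 - (13/14)^30 = 0.892.
By linearity of expectation, E[distinct seen] = 14·(1 - (13/14)^30) = 12.484.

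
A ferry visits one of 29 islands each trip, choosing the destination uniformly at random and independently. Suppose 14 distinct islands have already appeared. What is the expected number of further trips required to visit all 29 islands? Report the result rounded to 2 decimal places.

96.23

With k distinct islands already seen, the next new one takes an expected 29/(29-k) trips.
Sum over k = 14,...,28: E = 29/15 + 29/14 + 29/13 + ... + 29/2 + 29/1 = 96.229.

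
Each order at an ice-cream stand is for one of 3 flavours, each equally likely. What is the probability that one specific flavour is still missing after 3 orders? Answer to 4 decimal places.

Each order misses the fixed flavour with probability (3-1)/3 = 2/3, independently.
P(still missing after 3) = (2/3)^3 = 0.29630.

0.2963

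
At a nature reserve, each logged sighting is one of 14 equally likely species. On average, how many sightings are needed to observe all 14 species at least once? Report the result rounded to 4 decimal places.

After k distinct species have appeared, the next sighting gives a new one with probability (14-k)/14, so the expected wait for the (k+1)-th is 14/(14-k).
E[T] = 14/14 + 14/13 + 14/12 + ... + 14/2 + 14/1 = 14·H_{14}.
H_{14} = 3.25156, so E[T] = 45.52187.

45.5219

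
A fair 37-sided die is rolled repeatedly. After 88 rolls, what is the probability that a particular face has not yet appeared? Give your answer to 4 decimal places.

Each roll misses the fixed face with probability (37-1)/37 = 36/37, independently.
P(still missing after 88) = (36/37)^88 = 0.08972.

0.0897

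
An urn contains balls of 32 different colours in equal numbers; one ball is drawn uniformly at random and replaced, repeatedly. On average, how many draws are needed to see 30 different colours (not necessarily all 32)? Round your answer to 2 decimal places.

81.87

Going from k to k+1 distinct takes a geometric number of draws with mean 32/(32-k).
Sum over k = 0,...,29: E = 32/32 + 32/31 + 32/30 + ... + 32/4 + 32/3 = 81.872.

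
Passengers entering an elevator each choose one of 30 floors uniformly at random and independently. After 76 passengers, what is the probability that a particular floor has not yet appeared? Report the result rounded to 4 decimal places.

Each passenger misses the fixed floor with probability (30-1)/30 = 29/30, independently.
P(still missing after 76) = (29/30)^76 = 0.07604.

0.0760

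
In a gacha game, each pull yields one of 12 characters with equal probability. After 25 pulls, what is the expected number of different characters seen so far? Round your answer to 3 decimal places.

For each character, P(seen in 25 pulls) = 1 - (11/12)^25 = 0.8864.
By linearity of expectation, E[distinct seen] = 12·(1 - (11/12)^25) = 10.6371.

10.637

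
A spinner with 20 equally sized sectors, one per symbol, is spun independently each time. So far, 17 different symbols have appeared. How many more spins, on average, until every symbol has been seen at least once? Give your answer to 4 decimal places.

From k distinct to k+1 distinct takes on average 20/(20-k) spins.
Sum over k = 17,...,19: E = 20/3 + 20/2 + 20/1 = 36.66667.

36.6667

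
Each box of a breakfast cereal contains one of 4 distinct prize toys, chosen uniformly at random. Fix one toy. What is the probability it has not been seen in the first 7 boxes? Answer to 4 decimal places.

0.1335

Each box misses the fixed toy with probability (4-1)/4 = 3/4, independently.
P(still missing after 7) = (3/4)^7 = 0.13348.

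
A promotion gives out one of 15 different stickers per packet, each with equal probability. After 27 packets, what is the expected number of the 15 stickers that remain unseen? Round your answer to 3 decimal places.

2.329

For each sticker, P(unseen after 27) = (14/15)^27 = 0.1552.
By linearity of expectation, E[unseen] = 15·(14/15)^27 = 2.3285.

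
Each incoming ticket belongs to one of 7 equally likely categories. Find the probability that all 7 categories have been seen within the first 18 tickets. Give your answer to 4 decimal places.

0.6112

Let A_i be the event that category i is missing after 18 tickets. By inclusion–exclusion on the A_i,
P(all seen) = Σ_{j=0}^{7} (-1)^j C(7,j)((7-j)/7)^18
= 1.00000 - 0.43657 + 0.04919 - 0.00148 + 0.00001 - 0.00000 + 0.00000 - 0.00000
= 0.61115.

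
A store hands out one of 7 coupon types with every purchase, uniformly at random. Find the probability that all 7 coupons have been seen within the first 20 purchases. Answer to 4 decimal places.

Let A_i be the event that coupon i is missing after 20 purchases. By inclusion–exclusion on the A_i,
P(all seen) = Σ_{j=0}^{7} (-1)^j C(7,j)((7-j)/7)^20
= 1.00000 - 0.32075 + 0.02510 - 0.00048 + 0.00000 - 0.00000 + 0.00000 - 0.00000
= 0.70387.

0.7039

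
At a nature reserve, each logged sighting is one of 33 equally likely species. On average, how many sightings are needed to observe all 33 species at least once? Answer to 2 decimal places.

134.93

Split into phases: going from k distinct to k+1 distinct takes on average 33/(33-k) sightings.
E[T] = 33/33 + 33/32 + 33/31 + ... + 33/2 + 33/1 = 33·H_{33}.
H_{33} = 4.089, so E[T] = 134.930.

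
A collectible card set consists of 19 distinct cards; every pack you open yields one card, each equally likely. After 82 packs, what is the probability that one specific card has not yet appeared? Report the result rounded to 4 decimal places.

On each pack the fixed card fails to appear with probability 18/19.
P(still missing after 82) = (18/19)^82 = 0.01187.

0.0119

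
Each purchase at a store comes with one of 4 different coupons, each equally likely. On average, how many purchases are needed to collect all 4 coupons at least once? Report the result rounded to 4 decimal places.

After k distinct coupons have appeared, the next purchase gives a new one with probability (4-k)/4, so the expected wait for the (k+1)-th is 4/(4-k).
E[T] = 4/4 + 4/3 + 4/2 + 4/1 = 4·H_{4}.
H_{4} = 2.08333, so E[T] = 8.33333.

8.3333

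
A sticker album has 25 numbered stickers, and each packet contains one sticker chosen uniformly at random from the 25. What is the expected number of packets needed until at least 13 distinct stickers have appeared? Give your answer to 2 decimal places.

With k distinct stickers already seen, the next new one arrives after an expected 25/(25-k) packets.
Sum over k = 0,...,12: E = 25/25 + 25/24 + 25/23 + ... + 25/14 + 25/13 = 17.819.

17.82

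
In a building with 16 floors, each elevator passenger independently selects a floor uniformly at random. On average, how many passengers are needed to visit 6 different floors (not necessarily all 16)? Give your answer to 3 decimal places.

With k distinct floors already seen, the next new one arrives after an expected 16/(16-k) passengers.
Sum over k = 0,...,5: E = 16/16 + 16/15 + 16/14 + 16/13 + 16/12 + 16/11 = 7.2282.

7.228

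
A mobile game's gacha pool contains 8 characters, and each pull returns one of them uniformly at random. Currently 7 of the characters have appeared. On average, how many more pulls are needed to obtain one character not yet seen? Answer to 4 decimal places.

The number of pulls until the next new character is geometric with success probability 1/8, so its mean is 8/1.
E = 8/1 = 8.00000.

8.0000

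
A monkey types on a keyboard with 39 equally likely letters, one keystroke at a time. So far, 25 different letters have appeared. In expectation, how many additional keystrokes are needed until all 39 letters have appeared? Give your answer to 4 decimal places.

126.8109

From k distinct to k+1 distinct takes on average 39/(39-k) keystrokes.
Sum over k = 25,...,38: E = 39/14 + 39/13 + 39/12 + ... + 39/2 + 39/1 = 126.81093.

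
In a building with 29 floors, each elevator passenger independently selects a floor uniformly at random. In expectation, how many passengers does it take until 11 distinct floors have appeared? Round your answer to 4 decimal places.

13.5298

Going from k to k+1 distinct takes a geometric number of passengers with mean 29/(29-k).
Sum over k = 0,...,10: E = 29/29 + 29/28 + 29/27 + ... + 29/20 + 29/19 = 13.52983.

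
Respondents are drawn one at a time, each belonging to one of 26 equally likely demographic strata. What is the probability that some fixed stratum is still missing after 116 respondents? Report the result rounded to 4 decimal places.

On each respondent the fixed stratum fails to appear with probability 25/26.
P(still missing after 116) = (25/26)^116 = 0.01057.

0.0106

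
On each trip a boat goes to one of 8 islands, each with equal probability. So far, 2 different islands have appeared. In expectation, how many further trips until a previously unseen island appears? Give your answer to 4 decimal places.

Each trip yields a new island with probability (8-2)/8 = 6/8, so the wait is geometric with mean 8/6.
E = 8/6 = 1.33333.

1.3333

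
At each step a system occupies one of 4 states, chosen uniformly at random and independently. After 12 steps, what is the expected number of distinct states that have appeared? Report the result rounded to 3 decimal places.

For each state, P(seen in 12 steps) = 1 - (3/4)^12 = 0.9683.
By linearity of expectation, E[distinct seen] = 4·(1 - (3/4)^12) = 3.8733.

3.873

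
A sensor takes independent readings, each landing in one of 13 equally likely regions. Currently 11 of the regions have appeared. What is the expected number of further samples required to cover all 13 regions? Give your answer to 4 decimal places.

With k distinct regions already seen, the next new one takes an expected 13/(13-k) samples.
Sum over k = 11,...,12: E = 13/2 + 13/1 = 19.50000.

19.5000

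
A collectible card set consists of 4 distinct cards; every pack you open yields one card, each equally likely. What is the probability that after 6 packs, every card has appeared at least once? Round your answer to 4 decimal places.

0.3809

Let A_i be the event that card i is missing after 6 packs. By inclusion–exclusion on the A_i,
P(all seen) = Σ_{j=0}^{4} (-1)^j C(4,j)((4-j)/4)^6
= 1.00000 - 0.71191 + 0.09375 - 0.00098 + 0.00000
= 0.38086.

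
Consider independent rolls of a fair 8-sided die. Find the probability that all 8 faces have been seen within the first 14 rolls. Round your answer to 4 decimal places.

0.1917

By inclusion–exclusion over which faces are missing,
P(all seen) = Σ_{j=0}^{8} (-1)^j C(8,j)((8-j)/8)^14
= 1.00000 - 1.23368 + 0.49890 - 0.07772 + 0.00427 - 0.00006 + 0.00000 - 0.00000 + 0.00000
= 0.19172.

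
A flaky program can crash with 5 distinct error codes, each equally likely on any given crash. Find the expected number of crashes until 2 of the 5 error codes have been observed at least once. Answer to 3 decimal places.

With k distinct error codes already seen, the next new one arrives after an expected 5/(5-k) crashes.
Sum over k = 0,...,1: E = 5/5 + 5/4 = 2.2500.

2.250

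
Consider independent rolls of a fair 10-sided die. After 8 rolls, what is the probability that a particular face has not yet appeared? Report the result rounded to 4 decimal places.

Each roll misses the fixed face with probability (10-1)/10 = 9/10, independently.
P(still missing after 8) = (9/10)^8 = 0.43047.

0.4305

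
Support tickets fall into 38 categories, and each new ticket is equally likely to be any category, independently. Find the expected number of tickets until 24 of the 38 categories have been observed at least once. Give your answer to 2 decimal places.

37.10

Going from k to k+1 distinct takes a geometric number of tickets with mean 38/(38-k).
Sum over k = 0,...,23: E = 38/38 + 38/37 + 38/36 + ... + 38/16 + 38/15 = 37.101.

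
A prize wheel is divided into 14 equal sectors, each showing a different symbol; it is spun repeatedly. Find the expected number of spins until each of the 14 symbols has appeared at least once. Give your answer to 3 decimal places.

45.522

The wait to go from k to k+1 distinct symbols is geometric with mean 14/(14-k).
E[T] = 14/14 + 14/13 + 14/12 + ... + 14/2 + 14/1 = 14·H_{14}.
H_{14} = 3.2516, so E[T] = 45.5219.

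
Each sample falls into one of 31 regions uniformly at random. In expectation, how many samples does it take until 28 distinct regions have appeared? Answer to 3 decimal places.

68.011

With k distinct regions already seen, the next new one arrives after an expected 31/(31-k) samples.
Sum over k = 0,...,27: E = 31/31 + 31/30 + 31/29 + ... + 31/5 + 31/4 = 68.0113.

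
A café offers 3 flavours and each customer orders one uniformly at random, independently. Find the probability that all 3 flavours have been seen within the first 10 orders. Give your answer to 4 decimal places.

By inclusion–exclusion over which flavours are missing,
P(all seen) = Σ_{j=0}^{3} (-1)^j C(3,j)((3-j)/3)^10
= 1.00000 - 0.05202 + 0.00005 - 0.00000
= 0.94803.

0.9480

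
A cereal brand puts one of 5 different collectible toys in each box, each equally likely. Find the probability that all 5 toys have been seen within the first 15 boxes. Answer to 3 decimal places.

Let A_i be the event that toy i is missing after 15 boxes. By inclusion–exclusion on the A_i,
P(all seen) = Σ_{j=0}^{5} (-1)^j C(5,j)((5-j)/5)^15
= 1.0000 - 0.1759 + 0.0047 - 0.0000 + 0.0000 - 0.0000
= 0.8288.

0.829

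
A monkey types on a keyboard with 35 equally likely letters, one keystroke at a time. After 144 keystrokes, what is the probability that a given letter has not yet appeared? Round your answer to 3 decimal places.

0.015

Each keystroke misses the fixed letter with probability (35-1)/35 = 34/35, independently.
P(still missing after 144) = (34/35)^144 = 0.0154.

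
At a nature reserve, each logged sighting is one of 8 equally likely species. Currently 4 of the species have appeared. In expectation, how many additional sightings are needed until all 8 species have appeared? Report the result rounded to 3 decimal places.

16.667

With k distinct species already seen, the next new one takes an expected 8/(8-k) sightings.
Sum over k = 4,...,7: E = 8/4 + 8/3 + 8/2 + 8/1 = 16.6667.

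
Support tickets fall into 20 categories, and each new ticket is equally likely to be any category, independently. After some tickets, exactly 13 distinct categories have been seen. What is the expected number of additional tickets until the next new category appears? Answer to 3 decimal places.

The number of tickets until the next new category is geometric with success probability 7/20, so its mean is 20/7.
E = 20/7 = 2.8571.

2.857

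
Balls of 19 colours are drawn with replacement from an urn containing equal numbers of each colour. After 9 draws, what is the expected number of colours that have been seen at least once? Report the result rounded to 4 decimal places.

7.3205

For each colour, P(seen in 9 draws) = 1 - (18/19)^9 = 0.38529.
By linearity of expectation, E[distinct seen] = 19·(1 - (18/19)^9) = 7.32051.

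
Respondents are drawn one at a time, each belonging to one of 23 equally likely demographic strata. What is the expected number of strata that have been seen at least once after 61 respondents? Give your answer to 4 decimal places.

21.4720

For each stratum, P(seen in 61 respondents) = 1 - (22/23)^61 = 0.93357.
By linearity of expectation, E[distinct seen] = 23·(1 - (22/23)^61) = 21.47204.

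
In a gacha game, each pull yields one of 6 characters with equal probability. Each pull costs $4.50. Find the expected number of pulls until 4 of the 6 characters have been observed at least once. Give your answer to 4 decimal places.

With k distinct characters already seen, the next new one arrives after an expected 6/(6-k) pulls.
Sum over k = 0,...,3: E = 6/6 + 6/5 + 6/4 + 6/3 = 5.70000.

5.7000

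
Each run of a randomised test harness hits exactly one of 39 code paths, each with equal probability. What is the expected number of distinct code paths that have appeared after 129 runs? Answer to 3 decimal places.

37.633

For each code path, P(seen in 129 runs) = 1 - (38/39)^129 = 0.9649.
By linearity of expectation, E[distinct seen] = 39·(1 - (38/39)^129) = 37.6329.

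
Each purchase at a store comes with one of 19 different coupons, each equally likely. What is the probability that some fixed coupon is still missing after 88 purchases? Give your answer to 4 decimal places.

0.0086

On each purchase the fixed coupon fails to appear with probability 18/19.
P(still missing after 88) = (18/19)^88 = 0.00858.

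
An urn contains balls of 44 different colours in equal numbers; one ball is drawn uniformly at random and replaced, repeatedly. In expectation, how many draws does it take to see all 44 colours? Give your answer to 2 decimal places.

192.40

The wait to go from k to k+1 distinct colours is geometric with mean 44/(44-k).
E[T] = 44/44 + 44/43 + 44/42 + ... + 44/2 + 44/1 = 44·H_{44}.
H_{44} = 4.373, so E[T] = 192.400.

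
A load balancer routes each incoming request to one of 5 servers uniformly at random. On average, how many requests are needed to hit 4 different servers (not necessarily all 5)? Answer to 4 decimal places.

Going from k to k+1 distinct takes a geometric number of requests with mean 5/(5-k).
Sum over k = 0,...,3: E = 5/5 + 5/4 + 5/3 + 5/2 = 6.41667.

6.4167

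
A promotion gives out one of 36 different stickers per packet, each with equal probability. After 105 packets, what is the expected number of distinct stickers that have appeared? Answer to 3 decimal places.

34.131

For each sticker, P(seen in 105 packets) = 1 - (35/36)^105 = 0.9481.
By linearity of expectation, E[distinct seen] = 36·(1 - (35/36)^105) = 34.1307.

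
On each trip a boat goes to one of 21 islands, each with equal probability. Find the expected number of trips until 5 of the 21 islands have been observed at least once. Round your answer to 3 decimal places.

With k distinct islands already seen, the next new one arrives after an expected 21/(21-k) trips.
Sum over k = 0,...,4: E = 21/21 + 21/20 + 21/19 + 21/18 + 21/17 = 5.5572.

5.557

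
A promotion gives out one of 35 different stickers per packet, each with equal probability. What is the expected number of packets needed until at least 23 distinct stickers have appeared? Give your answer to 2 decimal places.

Going from k to k+1 distinct takes a geometric number of packets with mean 35/(35-k).
Sum over k = 0,...,22: E = 35/35 + 35/34 + 35/33 + ... + 35/14 + 35/13 = 36.525.

36.52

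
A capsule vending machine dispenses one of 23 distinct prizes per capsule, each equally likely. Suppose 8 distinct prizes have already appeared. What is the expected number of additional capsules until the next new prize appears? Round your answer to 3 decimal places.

Each capsule yields a new prize with probability (23-8)/23 = 15/23, so the wait is geometric with mean 23/15.
E = 23/15 = 1.5333.

1.533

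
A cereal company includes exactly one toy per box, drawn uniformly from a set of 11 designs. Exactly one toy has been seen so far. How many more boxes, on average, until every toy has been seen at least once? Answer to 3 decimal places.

32.219

The wait to go from k to k+1 distinct toys is geometric with mean 11/(11-k).
Sum over k = 1,...,10: E = 11/10 + 11/9 + 11/8 + ... + 11/2 + 11/1 = 32.2187.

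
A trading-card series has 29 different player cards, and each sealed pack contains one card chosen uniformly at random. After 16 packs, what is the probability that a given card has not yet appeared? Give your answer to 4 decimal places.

Each pack misses the fixed card with probability (29-1)/29 = 28/29, independently.
P(still missing after 16) = (28/29)^16 = 0.57038.

0.5704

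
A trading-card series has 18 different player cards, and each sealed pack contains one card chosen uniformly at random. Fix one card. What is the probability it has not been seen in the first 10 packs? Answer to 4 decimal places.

Each pack misses the fixed card with probability (18-1)/18 = 17/18, independently.
P(still missing after 10) = (17/18)^10 = 0.56463.

0.5646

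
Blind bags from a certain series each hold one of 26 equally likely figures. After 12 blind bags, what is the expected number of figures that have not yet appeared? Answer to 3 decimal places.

16.240

For each figure, P(unseen after 12) = (25/26)^12 = 0.6246.
By linearity of expectation, E[unseen] = 26·(25/26)^12 = 16.2395.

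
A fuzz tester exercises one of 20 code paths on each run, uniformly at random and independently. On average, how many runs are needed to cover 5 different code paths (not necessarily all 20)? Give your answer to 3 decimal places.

Going from k to k+1 distinct takes a geometric number of runs with mean 20/(20-k).
Sum over k = 0,...,4: E = 20/20 + 20/19 + 20/18 + 20/17 + 20/16 = 5.5902.

5.590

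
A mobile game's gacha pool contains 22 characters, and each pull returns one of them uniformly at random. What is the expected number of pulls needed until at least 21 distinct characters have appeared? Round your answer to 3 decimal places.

59.198

With k distinct characters already seen, the next new one arrives after an expected 22/(22-k) pulls.
Sum over k = 0,...,20: E = 22/22 + 22/21 + 22/20 + ... + 22/3 + 22/2 = 59.1979.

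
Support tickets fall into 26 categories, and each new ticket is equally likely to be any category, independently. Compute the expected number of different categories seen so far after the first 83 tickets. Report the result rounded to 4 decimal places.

For each category, P(seen in 83 tickets) = 1 - (25/26)^83 = 0.96143.
By linearity of expectation, E[distinct seen] = 26·(1 - (25/26)^83) = 24.99722.

24.9972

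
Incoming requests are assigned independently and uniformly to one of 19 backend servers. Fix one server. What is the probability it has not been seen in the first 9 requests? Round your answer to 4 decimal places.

Each request misses the fixed server with probability (19-1)/19 = 18/19, independently.
P(still missing after 9) = (18/19)^9 = 0.61471.

0.6147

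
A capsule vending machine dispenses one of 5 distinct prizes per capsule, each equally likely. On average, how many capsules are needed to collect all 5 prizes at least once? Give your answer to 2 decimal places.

11.42

The wait to go from k to k+1 distinct prizes is geometric with mean 5/(5-k).
E[T] = 5/5 + 5/4 + 5/3 + 5/2 + 5/1 = 5·H_{5}.
H_{5} = 2.283, so E[T] = 11.417.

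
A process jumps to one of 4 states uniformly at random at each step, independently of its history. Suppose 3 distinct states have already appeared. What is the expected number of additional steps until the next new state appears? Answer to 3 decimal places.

The number of steps until the next new state is geometric with success probability 1/4, so its mean is 4/1.
E = 4/1 = 4.0000.

4.000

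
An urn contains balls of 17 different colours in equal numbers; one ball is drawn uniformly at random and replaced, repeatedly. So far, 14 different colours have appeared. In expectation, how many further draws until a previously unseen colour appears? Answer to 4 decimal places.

5.6667

Each draw yields a new colour with probability (17-14)/17 = 3/17, so the wait is geometric with mean 17/3.
E = 17/3 = 5.66667.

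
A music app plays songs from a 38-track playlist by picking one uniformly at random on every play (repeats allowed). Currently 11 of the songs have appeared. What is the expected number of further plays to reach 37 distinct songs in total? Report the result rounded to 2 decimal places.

109.88

The wait to go from k to k+1 distinct songs is geometric with mean 38/(38-k).
Sum over k = 11,...,36: E = 38/27 + 38/26 + 38/25 + ... + 38/3 + 38/2 = 109.875.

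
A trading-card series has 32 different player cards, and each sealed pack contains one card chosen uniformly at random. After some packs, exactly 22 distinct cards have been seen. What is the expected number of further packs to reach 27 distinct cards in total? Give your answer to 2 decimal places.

20.66

The wait to go from k to k+1 distinct cards is geometric with mean 32/(32-k).
Sum over k = 22,...,26: E = 32/10 + 32/9 + 32/8 + 32/7 + 32/6 = 20.660.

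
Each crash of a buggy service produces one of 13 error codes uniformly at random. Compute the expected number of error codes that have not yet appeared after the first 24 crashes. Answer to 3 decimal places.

For each error code, P(unseen after 24) = (12/13)^24 = 0.1465.
By linearity of expectation, E[unseen] = 13·(12/13)^24 = 1.9039.

1.904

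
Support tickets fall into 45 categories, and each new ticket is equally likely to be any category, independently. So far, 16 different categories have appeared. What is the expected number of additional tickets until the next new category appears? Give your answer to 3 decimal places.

Each ticket yields a new category with probability (45-16)/45 = 29/45, so the wait is geometric with mean 45/29.
E = 45/29 = 1.5517.

1.552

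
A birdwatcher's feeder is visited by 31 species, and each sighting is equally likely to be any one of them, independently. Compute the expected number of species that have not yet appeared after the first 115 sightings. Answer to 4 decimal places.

0.7140

For each species, P(unseen after 115) = (30/31)^115 = 0.02303.
By linearity of expectation, E[unseen] = 31·(30/31)^115 = 0.71402.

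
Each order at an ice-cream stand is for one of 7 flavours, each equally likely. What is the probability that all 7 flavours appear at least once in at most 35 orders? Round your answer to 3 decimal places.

Let A_i be the event that flavour i is missing after 35 orders. By inclusion–exclusion on the A_i,
P(all seen) = Σ_{j=0}^{7} (-1)^j C(7,j)((7-j)/7)^35
= 1.0000 - 0.0318 + 0.0002 - 0.0000 + 0.0000 - 0.0000 + 0.0000 - 0.0000
= 0.9684.

0.968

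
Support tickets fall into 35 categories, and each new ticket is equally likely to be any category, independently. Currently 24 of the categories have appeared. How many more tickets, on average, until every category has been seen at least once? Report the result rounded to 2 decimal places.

The wait to go from k to k+1 distinct categories is geometric with mean 35/(35-k).
Sum over k = 24,...,34: E = 35/11 + 35/10 + 35/9 + ... + 35/2 + 35/1 = 105.696.

105.70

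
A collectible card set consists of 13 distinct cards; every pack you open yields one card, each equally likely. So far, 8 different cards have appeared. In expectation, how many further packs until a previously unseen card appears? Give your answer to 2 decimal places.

2.60

Each pack yields a new card with probability (13-8)/13 = 5/13, so the wait is geometric with mean 13/5.
E = 13/5 = 2.600.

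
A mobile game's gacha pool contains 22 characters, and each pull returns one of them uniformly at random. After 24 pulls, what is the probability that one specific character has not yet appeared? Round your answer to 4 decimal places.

Each pull misses the fixed character with probability (22-1)/22 = 21/22, independently.
P(still missing after 24) = (21/22)^24 = 0.32743.

0.3274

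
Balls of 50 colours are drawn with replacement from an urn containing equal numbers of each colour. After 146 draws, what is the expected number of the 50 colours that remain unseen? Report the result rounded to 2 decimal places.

For each colour, P(unseen after 146) = (49/50)^146 = 0.052.
By linearity of expectation, E[unseen] = 50·(49/50)^146 = 2.618.

2.62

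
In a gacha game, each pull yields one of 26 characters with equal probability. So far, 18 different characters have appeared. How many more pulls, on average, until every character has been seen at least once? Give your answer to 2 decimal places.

The wait to go from k to k+1 distinct characters is geometric with mean 26/(26-k).
Sum over k = 18,...,25: E = 26/8 + 26/7 + 26/6 + ... + 26/2 + 26/1 = 70.664.

70.66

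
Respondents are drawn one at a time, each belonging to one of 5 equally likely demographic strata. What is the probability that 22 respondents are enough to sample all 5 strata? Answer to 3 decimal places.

0.963

Let A_i be the event that stratum i is missing after 22 respondents. By inclusion–exclusion on the A_i,
P(all seen) = Σ_{j=0}^{5} (-1)^j C(5,j)((5-j)/5)^22
= 1.0000 - 0.0369 + 0.0001 - 0.0000 + 0.0000 - 0.0000
= 0.9632.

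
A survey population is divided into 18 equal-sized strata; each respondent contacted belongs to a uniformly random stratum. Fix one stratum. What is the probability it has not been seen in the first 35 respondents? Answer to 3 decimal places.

Each respondent misses the fixed stratum with probability (18-1)/18 = 17/18, independently.
P(still missing after 35) = (17/18)^35 = 0.1353.

0.135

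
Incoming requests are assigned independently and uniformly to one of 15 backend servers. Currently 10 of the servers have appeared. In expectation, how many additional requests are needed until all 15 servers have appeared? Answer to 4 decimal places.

34.2500

The wait to go from k to k+1 distinct servers is geometric with mean 15/(15-k).
Sum over k = 10,...,14: E = 15/5 + 15/4 + 15/3 + 15/2 + 15/1 = 34.25000.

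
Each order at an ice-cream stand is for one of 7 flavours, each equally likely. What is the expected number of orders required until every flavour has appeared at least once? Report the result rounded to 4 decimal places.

18.1500

The wait to go from k to k+1 distinct flavours is geometric with mean 7/(7-k).
E[T] = 7/7 + 7/6 + 7/5 + ... + 7/2 + 7/1 = 7·H_{7}.
H_{7} = 2.59286, so E[T] = 18.15000.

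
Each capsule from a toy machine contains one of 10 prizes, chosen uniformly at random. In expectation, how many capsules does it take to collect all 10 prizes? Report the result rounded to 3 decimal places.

29.290

After k distinct prizes have appeared, the next capsule gives a new one with probability (10-k)/10, so the expected wait for the (k+1)-th is 10/(10-k).
E[T] = 10/10 + 10/9 + 10/8 + ... + 10/2 + 10/1 = 10·H_{10}.
H_{10} = 2.9290, so E[T] = 29.2897.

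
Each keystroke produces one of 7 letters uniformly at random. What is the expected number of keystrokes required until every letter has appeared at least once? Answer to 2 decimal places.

18.15

The wait to go from k to k+1 distinct letters is geometric with mean 7/(7-k).
E[T] = 7/7 + 7/6 + 7/5 + ... + 7/2 + 7/1 = 7·H_{7}.
H_{7} = 2.593, so E[T] = 18.150.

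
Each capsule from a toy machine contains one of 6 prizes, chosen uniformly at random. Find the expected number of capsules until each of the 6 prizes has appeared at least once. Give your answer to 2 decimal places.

After k distinct prizes have appeared, the next capsule gives a new one with probability (6-k)/6, so the expected wait for the (k+1)-th is 6/(6-k).
E[T] = 6/6 + 6/5 + 6/4 + 6/3 + 6/2 + 6/1 = 6·H_{6}.
H_{6} = 2.450, so E[T] = 14.700.

14.70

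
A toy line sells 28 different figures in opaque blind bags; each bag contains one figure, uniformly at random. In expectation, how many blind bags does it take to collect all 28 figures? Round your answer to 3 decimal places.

Split into phases: going from k distinct to k+1 distinct takes on average 28/(28-k) blind bags.
E[T] = 28/28 + 28/27 + 28/26 + ... + 28/2 + 28/1 = 28·H_{28}.
H_{28} = 3.9272, so E[T] = 109.9608.

109.961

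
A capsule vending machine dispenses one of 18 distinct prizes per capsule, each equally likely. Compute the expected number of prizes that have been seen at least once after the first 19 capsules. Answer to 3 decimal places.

For each prize, P(seen in 19 capsules) = 1 - (17/18)^19 = 0.6624.
By linearity of expectation, E[distinct seen] = 18·(1 - (17/18)^19) = 11.9239.

11.924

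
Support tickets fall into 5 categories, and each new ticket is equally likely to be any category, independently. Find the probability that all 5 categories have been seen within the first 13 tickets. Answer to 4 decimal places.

0.7381

By inclusion–exclusion over which categories are missing,
P(all seen) = Σ_{j=0}^{5} (-1)^j C(5,j)((5-j)/5)^13
= 1.00000 - 0.27488 + 0.01306 - 0.00007 + 0.00000 - 0.00000
= 0.73812.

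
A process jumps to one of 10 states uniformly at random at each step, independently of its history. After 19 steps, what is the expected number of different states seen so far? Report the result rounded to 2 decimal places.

For each state, P(seen in 19 steps) = 1 - (9/10)^19 = 0.865.
By linearity of expectation, E[distinct seen] = 10·(1 - (9/10)^19) = 8.649.

8.65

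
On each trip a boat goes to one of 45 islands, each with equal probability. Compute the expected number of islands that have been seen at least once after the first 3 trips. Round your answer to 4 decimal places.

For each island, P(seen in 3 trips) = 1 - (44/45)^3 = 0.06520.
By linearity of expectation, E[distinct seen] = 45·(1 - (44/45)^3) = 2.93383.

2.9338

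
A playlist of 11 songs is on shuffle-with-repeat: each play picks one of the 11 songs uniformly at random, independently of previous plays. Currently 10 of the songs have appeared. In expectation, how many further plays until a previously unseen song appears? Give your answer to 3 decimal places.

11.000

Each play yields a new song with probability (11-10)/11 = 1/11, so the wait is geometric with mean 11/1.
E = 11/1 = 11.0000.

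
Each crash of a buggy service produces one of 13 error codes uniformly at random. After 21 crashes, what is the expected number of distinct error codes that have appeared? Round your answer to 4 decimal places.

For each error code, P(seen in 21 crashes) = 1 - (12/13)^21 = 0.81379.
By linearity of expectation, E[distinct seen] = 13·(1 - (12/13)^21) = 10.57931.

10.5793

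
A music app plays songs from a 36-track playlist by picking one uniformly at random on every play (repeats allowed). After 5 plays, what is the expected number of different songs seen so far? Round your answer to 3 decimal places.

4.730

For each song, P(seen in 5 plays) = 1 - (35/36)^5 = 0.1314.
By linearity of expectation, E[distinct seen] = 36·(1 - (35/36)^5) = 4.7298.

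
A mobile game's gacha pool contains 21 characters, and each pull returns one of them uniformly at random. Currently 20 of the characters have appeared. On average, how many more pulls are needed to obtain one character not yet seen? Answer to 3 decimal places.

21.000

Each pull yields a new character with probability (21-20)/21 = 1/21, so the wait is geometric with mean 21/1.
E = 21/1 = 21.0000.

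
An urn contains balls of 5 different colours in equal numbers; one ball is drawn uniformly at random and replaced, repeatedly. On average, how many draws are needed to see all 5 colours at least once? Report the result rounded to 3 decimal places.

After k distinct colours have appeared, the next draw gives a new one with probability (5-k)/5, so the expected wait for the (k+1)-th is 5/(5-k).
E[T] = 5/5 + 5/4 + 5/3 + 5/2 + 5/1 = 5·H_{5}.
H_{5} = 2.2833, so E[T] = 11.4167.

11.417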